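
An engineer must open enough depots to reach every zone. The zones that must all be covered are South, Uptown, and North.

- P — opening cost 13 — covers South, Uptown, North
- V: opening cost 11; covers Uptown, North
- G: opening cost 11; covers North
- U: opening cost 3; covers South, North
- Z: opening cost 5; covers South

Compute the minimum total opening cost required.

This is an integer covering problem.
The greedy cost-per-new-zone heuristic would pick U and V for 14, but a cheaper cover exists.
P alone covers South, Uptown, North — every zone.
Total opening cost: 13.
No cover costs less than 13.

13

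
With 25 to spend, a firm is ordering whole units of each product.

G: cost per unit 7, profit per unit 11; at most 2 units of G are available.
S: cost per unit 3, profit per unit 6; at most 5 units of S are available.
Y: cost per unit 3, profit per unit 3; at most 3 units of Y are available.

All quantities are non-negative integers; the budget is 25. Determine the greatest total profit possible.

44

This is a bounded integer knapsack.
S has the best ratio (6/3); taking only S gives at most 5×6 = 30 (stopped by the supply cap of 5).
Mixing does better — 1×G, 5×S, and 1×Y: cost 25 ≤ 25, profit 1·11 + 5·6 + 1·3 = 44.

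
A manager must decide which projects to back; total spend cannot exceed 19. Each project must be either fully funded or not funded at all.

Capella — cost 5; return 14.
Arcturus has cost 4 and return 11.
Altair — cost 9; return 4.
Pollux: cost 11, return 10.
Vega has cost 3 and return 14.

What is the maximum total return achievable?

39

Treat it as a binary knapsack problem.
Capella + Pollux + Vega: cost 5 + 11 + 3 = 19 ≤ 19, return 14 + 10 + 14 = 38.
Capella + Arcturus + Vega: cost 5 + 4 + 3 = 12 ≤ 19, return 14 + 11 + 14 = 39.
Best is Capella, Arcturus, and Vega with total return 39.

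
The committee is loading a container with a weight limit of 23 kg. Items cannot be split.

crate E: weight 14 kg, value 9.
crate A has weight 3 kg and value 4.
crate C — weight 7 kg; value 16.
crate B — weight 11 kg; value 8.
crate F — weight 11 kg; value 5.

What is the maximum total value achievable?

28

crate A + crate C + crate F: weight 3 + 7 + 11 = 21 ≤ 23, value 4 + 16 + 5 = 25.
crate A + crate C + crate B: weight 3 + 7 + 11 = 21 ≤ 23, value 4 + 16 + 8 = 28.
crate E + crate C: weight 14 + 7 = 21 ≤ 23, value 9 + 16 = 25.
Best is crate A, crate C, and crate B with total value 28.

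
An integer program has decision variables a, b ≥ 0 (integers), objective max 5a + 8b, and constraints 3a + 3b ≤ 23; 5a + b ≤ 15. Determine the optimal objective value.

Relaxing integrality, the LP optimum is 61.33 at (a,b) = (0, 7.67), which is not an integer point.
(a,b)=(0,7): 3·0+3·7=21≤23, 5·0+1·7=7≤15, objective 56.
(a,b)=(1,6): 3·1+3·6=21≤23, 5·1+1·6=11≤15, objective 53.
(a,b)=(0,6): 3·0+3·6=18≤23, 5·0+1·6=6≤15, objective 48.
No feasible integer point exceeds 56.

56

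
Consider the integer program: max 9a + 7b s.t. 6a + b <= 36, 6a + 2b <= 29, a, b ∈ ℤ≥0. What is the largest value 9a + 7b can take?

98

The continuous relaxation peaks at (0, 14.5) with value 101.50; rounding to a feasible lattice point costs some objective.
(a,b)=(0,14): 6·0+1·14=14≤36, 6·0+2·14=28≤29, objective 98.
(a,b)=(0,13): 6·0+1·13=13≤36, 6·0+2·13=26≤29, objective 91.
No feasible integer point exceeds 98.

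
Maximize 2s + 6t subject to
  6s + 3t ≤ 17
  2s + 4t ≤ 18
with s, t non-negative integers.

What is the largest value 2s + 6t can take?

(s,t)=(0,4) is feasible, giving 24.
(s,t)=(1,3) is feasible, giving 20.
(s,t)=(0,3) is feasible, giving 18.
The best lattice point is (0,4), giving 24.

24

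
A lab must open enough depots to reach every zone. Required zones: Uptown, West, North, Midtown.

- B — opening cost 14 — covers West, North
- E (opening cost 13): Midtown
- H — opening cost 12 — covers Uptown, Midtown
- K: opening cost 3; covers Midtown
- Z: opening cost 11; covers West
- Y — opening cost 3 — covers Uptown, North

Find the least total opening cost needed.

Choose K, Z, and Y: together they cover Uptown, West, North, Midtown — every zone.
Total opening cost: 3 + 11 + 3 = 17.
No cover costs less than 17.

17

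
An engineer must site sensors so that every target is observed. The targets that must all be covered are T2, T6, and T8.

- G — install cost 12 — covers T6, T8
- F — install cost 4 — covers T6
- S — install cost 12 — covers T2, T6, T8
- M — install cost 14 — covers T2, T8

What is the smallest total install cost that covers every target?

12

S alone covers T2, T6, T8 — every target.
Total install cost: 12.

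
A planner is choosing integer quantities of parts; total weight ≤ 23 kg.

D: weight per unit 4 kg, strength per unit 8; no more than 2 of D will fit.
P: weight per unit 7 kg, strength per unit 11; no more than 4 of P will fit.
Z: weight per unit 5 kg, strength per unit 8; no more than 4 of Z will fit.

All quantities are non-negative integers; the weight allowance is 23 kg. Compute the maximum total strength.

40

D has the best ratio (8/4); taking only D gives at most 2×8 = 16 (stopped by the supply cap of 2).
Mixing does better — 2×D and 3×Z: weight 23 ≤ 23, strength 2·8 + 3·8 = 40.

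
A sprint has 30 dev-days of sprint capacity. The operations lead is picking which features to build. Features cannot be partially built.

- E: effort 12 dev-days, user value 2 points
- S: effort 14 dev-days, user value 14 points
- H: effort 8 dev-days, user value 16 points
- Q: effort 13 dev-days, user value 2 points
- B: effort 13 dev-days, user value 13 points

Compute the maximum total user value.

30

S + B: effort 14 + 13 = 27 ≤ 30, user value 14 + 13 = 27.
H + B: effort 8 + 13 = 21 ≤ 30, user value 16 + 13 = 29.
S + H: effort 14 + 8 = 22 ≤ 30, user value 14 + 16 = 30.
Best is S and H with total user value 30.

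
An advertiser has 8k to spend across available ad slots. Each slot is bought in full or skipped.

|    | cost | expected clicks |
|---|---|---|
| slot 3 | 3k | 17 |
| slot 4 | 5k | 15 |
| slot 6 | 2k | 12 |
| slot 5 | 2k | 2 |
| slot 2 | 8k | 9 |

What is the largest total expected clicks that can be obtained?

slot 3 + slot 6 + slot 5: cost 3 + 2 + 2 = 7 ≤ 8, expected clicks 17 + 12 + 2 = 31.
slot 3 + slot 6: cost 3 + 2 = 5 ≤ 8, expected clicks 17 + 12 = 29.
slot 3 + slot 4: cost 3 + 5 = 8 ≤ 8, expected clicks 17 + 15 = 32.
Best is slot 3 and slot 4 with total expected clicks 32.

32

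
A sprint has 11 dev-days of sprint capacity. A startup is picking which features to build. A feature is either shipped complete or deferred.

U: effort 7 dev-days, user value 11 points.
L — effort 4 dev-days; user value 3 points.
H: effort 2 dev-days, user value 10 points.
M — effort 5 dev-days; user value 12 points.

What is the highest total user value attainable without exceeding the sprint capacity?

Allowing fractional choices, the relaxed optimum would be about 28.3, but features are indivisible.
L + H + M: effort 4 + 2 + 5 = 11 ≤ 11, user value 3 + 10 + 12 = 25.
H + M: effort 2 + 5 = 7 ≤ 11, user value 10 + 12 = 22.
Best is L, H, and M with total user value 25.

25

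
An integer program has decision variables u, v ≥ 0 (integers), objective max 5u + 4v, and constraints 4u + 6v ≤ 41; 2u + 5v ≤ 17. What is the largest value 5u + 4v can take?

(u,v)=(8,0): 4·8+6·0=32≤41, 2·8+5·0=16≤17, objective 40.
(u,v)=(7,0): 4·7+6·0=28≤41, 2·7+5·0=14≤17, objective 35.
The best lattice point is (8,0), giving 40.

40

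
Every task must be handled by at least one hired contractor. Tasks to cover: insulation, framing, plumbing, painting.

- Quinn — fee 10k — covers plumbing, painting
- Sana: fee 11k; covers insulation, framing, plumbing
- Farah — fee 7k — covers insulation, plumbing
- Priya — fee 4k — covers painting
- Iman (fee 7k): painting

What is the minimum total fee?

15

The greedy cost-per-new-task heuristic would pick Farah, Priya, and Sana for 22, but a cheaper cover exists.
Choose Sana and Priya: together they cover insulation, framing, plumbing, painting — every task.
Total fee: 11 + 4 = 15.
No cover costs less than 15.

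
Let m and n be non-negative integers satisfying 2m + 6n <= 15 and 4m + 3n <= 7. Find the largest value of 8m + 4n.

The continuous relaxation peaks at (1.75, 0) with value 14.00; rounding to a feasible lattice point costs some objective.
(m,n)=(1,1): 2·1+6·1=8≤15, 4·1+3·1=7≤7, objective 12.
(m,n)=(0,2): 2·0+6·2=12≤15, 4·0+3·2=6≤7, objective 8.
(m,n)=(1,0): 2·1+6·0=2≤15, 4·1+3·0=4≤7, objective 8.
Maximum is 12 at (m,n)=(1,1).

12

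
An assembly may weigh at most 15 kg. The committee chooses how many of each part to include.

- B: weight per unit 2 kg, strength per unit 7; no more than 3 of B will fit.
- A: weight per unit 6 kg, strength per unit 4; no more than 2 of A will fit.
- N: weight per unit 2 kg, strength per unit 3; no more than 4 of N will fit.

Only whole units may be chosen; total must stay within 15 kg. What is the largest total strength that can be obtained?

This is a bounded integer knapsack.
B has the best ratio (7/2); taking only B gives at most 3×7 = 21 (stopped by the supply cap of 3).
Mixing does better — 3×B and 4×N: weight 14 ≤ 15, strength 3·7 + 4·3 = 33.

33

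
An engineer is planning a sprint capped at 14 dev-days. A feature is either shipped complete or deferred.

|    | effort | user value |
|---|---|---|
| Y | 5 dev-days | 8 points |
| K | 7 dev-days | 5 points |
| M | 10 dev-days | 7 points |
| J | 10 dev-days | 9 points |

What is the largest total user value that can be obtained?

13

Treat it as a binary knapsack problem.
Y: effort 5 ≤ 14, user value 8.
J: effort 10 ≤ 14, user value 9.
Y + K: effort 5 + 7 = 12 ≤ 14, user value 8 + 5 = 13.
Best is Y and K with total user value 13.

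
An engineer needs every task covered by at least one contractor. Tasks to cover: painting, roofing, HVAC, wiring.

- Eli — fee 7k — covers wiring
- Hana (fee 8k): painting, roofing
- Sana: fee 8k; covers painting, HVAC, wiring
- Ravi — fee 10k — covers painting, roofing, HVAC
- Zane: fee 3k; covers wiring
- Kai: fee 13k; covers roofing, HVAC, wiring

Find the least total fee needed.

The greedy cost-per-new-task heuristic would pick Sana and Hana for 16, but a cheaper cover exists.
Choose Ravi and Zane: together they cover painting, roofing, HVAC, wiring — every task.
Total fee: 10 + 3 = 13.
No cover costs less than 13.

13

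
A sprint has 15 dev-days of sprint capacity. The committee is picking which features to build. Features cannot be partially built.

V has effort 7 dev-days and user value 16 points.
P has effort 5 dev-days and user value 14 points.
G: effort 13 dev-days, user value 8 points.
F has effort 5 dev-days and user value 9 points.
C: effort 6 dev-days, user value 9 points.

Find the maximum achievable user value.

V + P: effort 7 + 5 = 12 ≤ 15, user value 16 + 14 = 30.
V + F: effort 7 + 5 = 12 ≤ 15, user value 16 + 9 = 25.
Best is V and P with total user value 30.

30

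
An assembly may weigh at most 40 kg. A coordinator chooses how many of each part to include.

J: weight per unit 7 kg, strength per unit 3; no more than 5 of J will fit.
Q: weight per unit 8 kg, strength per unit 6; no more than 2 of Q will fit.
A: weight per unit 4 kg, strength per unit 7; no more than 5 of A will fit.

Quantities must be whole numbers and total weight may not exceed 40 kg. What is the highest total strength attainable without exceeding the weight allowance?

47

A has the best ratio (7/4); taking only A gives at most 5×7 = 35 (stopped by the supply cap of 5).
Mixing does better — 2×Q and 5×A: weight 36 ≤ 40, strength 2·6 + 5·7 = 47.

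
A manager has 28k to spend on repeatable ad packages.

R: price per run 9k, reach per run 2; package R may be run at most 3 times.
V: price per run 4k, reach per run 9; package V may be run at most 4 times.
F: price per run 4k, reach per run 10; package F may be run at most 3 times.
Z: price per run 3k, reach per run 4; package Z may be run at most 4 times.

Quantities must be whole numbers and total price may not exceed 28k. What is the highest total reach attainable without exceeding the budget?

4×V and 3×F: price 28 ≤ 28, reach 4·9 + 3·10 = 66.
3×V, 3×F, and 1×Z: price 27 ≤ 28, reach 3·9 + 3·10 + 1·4 = 61.
Best is 66.

66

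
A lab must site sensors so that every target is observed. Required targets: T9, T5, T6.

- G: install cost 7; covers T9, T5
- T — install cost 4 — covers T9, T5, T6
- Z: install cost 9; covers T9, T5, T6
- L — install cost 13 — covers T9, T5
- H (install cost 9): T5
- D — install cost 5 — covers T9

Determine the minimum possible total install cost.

T alone covers T9, T5, T6 — every target.
Total install cost: 4.
No cover costs less than 4.

4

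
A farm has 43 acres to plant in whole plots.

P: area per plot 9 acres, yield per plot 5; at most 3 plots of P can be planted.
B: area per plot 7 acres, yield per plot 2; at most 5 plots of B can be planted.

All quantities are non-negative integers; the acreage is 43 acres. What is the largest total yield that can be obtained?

3×P and 1×B: area 34 ≤ 43, yield 3·5 + 1·2 = 17.
3×P and 2×B: area 41 ≤ 43, yield 3·5 + 2·2 = 19.
Best is 19.

19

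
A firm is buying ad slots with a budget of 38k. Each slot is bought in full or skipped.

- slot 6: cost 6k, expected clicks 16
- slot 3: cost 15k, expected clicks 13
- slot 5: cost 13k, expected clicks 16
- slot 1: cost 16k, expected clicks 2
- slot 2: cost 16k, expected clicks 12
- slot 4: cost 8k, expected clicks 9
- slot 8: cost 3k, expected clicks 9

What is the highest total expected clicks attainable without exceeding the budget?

54

Take slot 6, slot 3, slot 5, and slot 8: cost 6 + 15 + 13 + 3 = 37 ≤ 38, expected clicks 16 + 13 + 16 + 9 = 54.
No other feasible combination does better.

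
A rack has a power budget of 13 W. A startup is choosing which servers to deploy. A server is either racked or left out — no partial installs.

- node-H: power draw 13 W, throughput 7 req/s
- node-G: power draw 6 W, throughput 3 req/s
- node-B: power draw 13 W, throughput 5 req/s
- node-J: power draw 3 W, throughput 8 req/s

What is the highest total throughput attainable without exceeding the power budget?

11

This is an integer program with binary decision variables.
node-J: power draw 3 ≤ 13, throughput 8.
node-H: power draw 13 ≤ 13, throughput 7.
node-G + node-J: power draw 6 + 3 = 9 ≤ 13, throughput 3 + 8 = 11.
Best is node-G and node-J with total throughput 11.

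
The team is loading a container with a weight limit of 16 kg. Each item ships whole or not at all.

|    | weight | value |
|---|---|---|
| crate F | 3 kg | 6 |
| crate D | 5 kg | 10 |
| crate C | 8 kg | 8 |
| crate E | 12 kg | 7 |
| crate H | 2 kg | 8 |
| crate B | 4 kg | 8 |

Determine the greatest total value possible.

Take crate F, crate D, crate H, and crate B: weight 3 + 5 + 2 + 4 = 14 ≤ 16, value 6 + 10 + 8 + 8 = 32.
No other feasible combination does better.

32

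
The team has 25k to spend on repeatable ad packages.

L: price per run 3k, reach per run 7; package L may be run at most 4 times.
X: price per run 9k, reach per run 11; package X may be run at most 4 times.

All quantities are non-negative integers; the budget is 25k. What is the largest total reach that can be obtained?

Take 4×L and 1×X: price 21 ≤ 25, reach 4·7 + 1·11 = 39.
L has the best ratio (7/3) and is taken to its limit of 4; remaining capacity is filled optimally with the others.

39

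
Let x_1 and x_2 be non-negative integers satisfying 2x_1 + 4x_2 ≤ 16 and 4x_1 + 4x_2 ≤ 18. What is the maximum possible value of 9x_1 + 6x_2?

The continuous relaxation peaks at (4.5, 0) with value 40.50; rounding to a feasible lattice point costs some objective.
(x_1,x_2)=(4,0) is feasible, giving 36.
(x_1,x_2)=(3,1) is feasible, giving 33.
(x_1,x_2)=(3,0) is feasible, giving 27.
Maximum is 36 at (x_1,x_2)=(4,0).

36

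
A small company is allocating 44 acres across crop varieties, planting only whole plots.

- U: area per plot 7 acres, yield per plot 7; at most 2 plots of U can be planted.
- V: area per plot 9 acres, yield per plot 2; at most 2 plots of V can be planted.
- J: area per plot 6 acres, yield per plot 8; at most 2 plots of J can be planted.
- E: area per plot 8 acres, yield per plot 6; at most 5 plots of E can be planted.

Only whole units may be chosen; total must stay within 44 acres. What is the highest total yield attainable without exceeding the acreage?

42

Take 2×U, 2×J, and 2×E: area 42 ≤ 44, yield 2·7 + 2·8 + 2·6 = 42.
J has the best ratio (8/6) and is taken to its limit of 2; remaining capacity is filled optimally with the others.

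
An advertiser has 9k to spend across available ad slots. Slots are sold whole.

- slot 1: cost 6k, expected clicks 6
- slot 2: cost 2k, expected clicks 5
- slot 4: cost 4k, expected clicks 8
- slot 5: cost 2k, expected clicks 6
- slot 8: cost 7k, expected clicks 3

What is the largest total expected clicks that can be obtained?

19

This is a 0-1 knapsack instance.
Allowing fractional choices, the relaxed optimum would be about 20.0, but ad slots are indivisible.
slot 2 + slot 4: cost 2 + 4 = 6 ≤ 9, expected clicks 5 + 8 = 13.
slot 4 + slot 5: cost 4 + 2 = 6 ≤ 9, expected clicks 8 + 6 = 14.
slot 2 + slot 4 + slot 5: cost 2 + 4 + 2 = 8 ≤ 9, expected clicks 5 + 8 + 6 = 19.
Best is slot 2, slot 4, and slot 5 with total expected clicks 19.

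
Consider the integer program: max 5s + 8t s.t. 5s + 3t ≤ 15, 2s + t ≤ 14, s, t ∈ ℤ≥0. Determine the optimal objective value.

40

(s,t)=(0,5): 5·0+3·5=15≤15, 2·0+1·5=5≤14, objective 40.
(s,t)=(0,4): 5·0+3·4=12≤15, 2·0+1·4=4≤14, objective 32.
Maximum is 40 at (s,t)=(0,5).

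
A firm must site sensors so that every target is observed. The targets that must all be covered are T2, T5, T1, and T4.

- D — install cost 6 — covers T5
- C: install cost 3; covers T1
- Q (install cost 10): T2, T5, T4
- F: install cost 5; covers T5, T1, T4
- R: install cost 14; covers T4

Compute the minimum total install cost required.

13

The greedy cost-per-new-target heuristic would pick F and Q for 15, but a cheaper cover exists.
Choose C and Q: together they cover T2, T5, T1, T4 — every target.
Total install cost: 3 + 10 = 13.
No cover costs less than 13.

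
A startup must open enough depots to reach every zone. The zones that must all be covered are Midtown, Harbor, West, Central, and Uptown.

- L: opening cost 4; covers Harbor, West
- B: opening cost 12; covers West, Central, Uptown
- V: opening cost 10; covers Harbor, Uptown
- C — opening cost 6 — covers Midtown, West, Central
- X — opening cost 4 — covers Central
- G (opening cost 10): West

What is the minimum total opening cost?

16

This is a weighted set-cover instance.
The greedy cost-per-new-zone heuristic would pick L, C, and V for 20, but a cheaper cover exists.
Choose V and C: together they cover Midtown, Harbor, West, Central, Uptown — every zone.
Total opening cost: 10 + 6 = 16.
No cover costs less than 16.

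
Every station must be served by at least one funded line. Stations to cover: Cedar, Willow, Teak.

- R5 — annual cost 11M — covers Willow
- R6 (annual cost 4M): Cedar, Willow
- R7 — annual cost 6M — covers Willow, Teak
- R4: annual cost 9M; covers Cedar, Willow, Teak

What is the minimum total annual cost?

9

The greedy cost-per-new-station heuristic would pick R6 and R7 for 10, but a cheaper cover exists.
R4 alone covers Cedar, Willow, Teak — every station.
Total annual cost: 9.
No cover costs less than 9.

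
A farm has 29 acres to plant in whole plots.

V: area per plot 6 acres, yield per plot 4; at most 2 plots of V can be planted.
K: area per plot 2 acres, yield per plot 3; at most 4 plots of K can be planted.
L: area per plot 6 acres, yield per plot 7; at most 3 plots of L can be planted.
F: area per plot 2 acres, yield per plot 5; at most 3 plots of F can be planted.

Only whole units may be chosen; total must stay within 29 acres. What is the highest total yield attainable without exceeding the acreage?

2×K, 3×L, and 3×F: area 28 ≤ 29, yield 2·3 + 3·7 + 3·5 = 42.
4×K, 2×L, and 3×F: area 26 ≤ 29, yield 4·3 + 2·7 + 3·5 = 41.
Best is 42.

42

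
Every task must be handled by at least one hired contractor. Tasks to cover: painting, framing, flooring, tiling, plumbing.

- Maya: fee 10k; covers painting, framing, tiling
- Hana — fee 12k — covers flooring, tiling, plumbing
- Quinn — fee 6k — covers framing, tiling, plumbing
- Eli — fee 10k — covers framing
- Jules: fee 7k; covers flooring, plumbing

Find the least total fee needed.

This is an integer covering problem.
The greedy cost-per-new-task heuristic would pick Quinn, Jules, and Maya for 23, but a cheaper cover exists.
Choose Maya and Jules: together they cover painting, framing, flooring, tiling, plumbing — every task.
Total fee: 10 + 7 = 17.
No cover costs less than 17.

17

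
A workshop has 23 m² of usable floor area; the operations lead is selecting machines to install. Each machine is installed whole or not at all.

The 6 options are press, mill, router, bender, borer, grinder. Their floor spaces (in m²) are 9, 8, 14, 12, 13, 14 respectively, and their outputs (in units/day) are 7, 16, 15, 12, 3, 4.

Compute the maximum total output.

31

This is a 0-1 knapsack instance.
mill + router: floor space 8 + 14 = 22 ≤ 23, output 16 + 15 = 31.
mill + bender: floor space 8 + 12 = 20 ≤ 23, output 16 + 12 = 28.
press + mill: floor space 9 + 8 = 17 ≤ 23, output 7 + 16 = 23.
Best is mill and router with total output 31.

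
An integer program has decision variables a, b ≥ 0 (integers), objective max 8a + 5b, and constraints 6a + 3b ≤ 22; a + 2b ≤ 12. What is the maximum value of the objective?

(a,b)=(1,5) is feasible, giving 33.
(a,b)=(0,6) is feasible, giving 30.
(a,b)=(1,4) is feasible, giving 28.
No feasible integer point exceeds 33.

33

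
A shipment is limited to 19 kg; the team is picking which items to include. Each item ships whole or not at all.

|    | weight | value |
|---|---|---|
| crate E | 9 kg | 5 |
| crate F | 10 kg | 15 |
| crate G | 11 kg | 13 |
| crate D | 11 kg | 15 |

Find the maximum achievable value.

crate D: weight 11 ≤ 19, value 15.
crate F: weight 10 ≤ 19, value 15.
crate E + crate F: weight 9 + 10 = 19 ≤ 19, value 5 + 15 = 20.
Best is crate E and crate F with total value 20.

20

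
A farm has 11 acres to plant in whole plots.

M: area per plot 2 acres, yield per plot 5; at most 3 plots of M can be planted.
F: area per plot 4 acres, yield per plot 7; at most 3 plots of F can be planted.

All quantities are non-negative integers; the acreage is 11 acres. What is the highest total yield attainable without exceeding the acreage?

M has the best ratio (5/2); taking only M gives at most 3×5 = 15 (stopped by the supply cap of 3).
Mixing does better — 3×M and 1×F: area 10 ≤ 11, yield 3·5 + 1·7 = 22.

22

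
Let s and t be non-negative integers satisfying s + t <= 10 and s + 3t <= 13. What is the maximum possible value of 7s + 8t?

71

The continuous relaxation peaks at (8.5, 1.5) with value 71.50; rounding to a feasible lattice point costs some objective.
(s,t)=(9,1): 1·9+1·1=10≤10, 1·9+3·1=12≤13, objective 71.
(s,t)=(10,0): 1·10+1·0=10≤10, 1·10+3·0=10≤13, objective 70.
(s,t)=(7,2): 1·7+1·2=9≤10, 1·7+3·2=13≤13, objective 65.
The best lattice point is (9,1), giving 71.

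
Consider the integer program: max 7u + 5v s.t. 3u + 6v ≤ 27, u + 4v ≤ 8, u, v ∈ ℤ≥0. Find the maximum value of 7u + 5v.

(u,v)=(8,0): 3·8+6·0=24≤27, 1·8+4·0=8≤8, objective 56.
(u,v)=(7,0): 3·7+6·0=21≤27, 1·7+4·0=7≤8, objective 49.
No feasible integer point exceeds 56.

56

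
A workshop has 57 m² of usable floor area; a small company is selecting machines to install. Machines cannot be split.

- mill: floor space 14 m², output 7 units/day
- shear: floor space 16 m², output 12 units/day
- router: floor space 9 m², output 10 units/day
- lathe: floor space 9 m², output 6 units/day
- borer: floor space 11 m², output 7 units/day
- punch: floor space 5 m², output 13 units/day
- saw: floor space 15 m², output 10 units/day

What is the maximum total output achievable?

shear + router + borer + punch + saw: floor space 16 + 9 + 11 + 5 + 15 = 56 ≤ 57, output 12 + 10 + 7 + 13 + 10 = 52.
shear + router + lathe + punch + saw: floor space 16 + 9 + 9 + 5 + 15 = 54 ≤ 57, output 12 + 10 + 6 + 13 + 10 = 51.
mill + shear + router + borer + punch: floor space 14 + 16 + 9 + 11 + 5 = 55 ≤ 57, output 7 + 12 + 10 + 7 + 13 = 49.
Best is shear, router, borer, punch, and saw with total output 52.

52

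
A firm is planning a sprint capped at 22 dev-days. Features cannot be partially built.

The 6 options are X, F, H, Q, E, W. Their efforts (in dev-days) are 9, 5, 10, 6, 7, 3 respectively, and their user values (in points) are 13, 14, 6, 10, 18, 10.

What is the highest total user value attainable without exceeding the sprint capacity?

52

Take F, Q, E, and W: effort 5 + 6 + 7 + 3 = 21 ≤ 22, user value 14 + 10 + 18 + 10 = 52.
No other feasible combination does better.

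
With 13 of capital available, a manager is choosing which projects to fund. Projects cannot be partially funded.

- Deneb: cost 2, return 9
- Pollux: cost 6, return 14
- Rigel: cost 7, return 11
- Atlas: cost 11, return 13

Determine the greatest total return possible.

25

Take Pollux and Rigel: cost 6 + 7 = 13 ≤ 13, return 14 + 11 = 25.
No other feasible combination does better.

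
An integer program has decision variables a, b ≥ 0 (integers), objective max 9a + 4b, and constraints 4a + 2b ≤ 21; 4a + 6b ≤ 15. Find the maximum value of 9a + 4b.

27

The continuous relaxation peaks at (3.75, 0) with value 33.75; rounding to a feasible lattice point costs some objective.
(a,b)=(3,0): 4·3+2·0=12≤21, 4·3+6·0=12≤15, objective 27.
(a,b)=(2,1): 4·2+2·1=10≤21, 4·2+6·1=14≤15, objective 22.
No feasible integer point exceeds 27.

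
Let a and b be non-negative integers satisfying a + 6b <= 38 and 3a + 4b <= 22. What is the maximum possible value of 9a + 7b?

63

The continuous relaxation peaks at (7.33, 0) with value 66.00; rounding to a feasible lattice point costs some objective.
(a,b)=(7,0): 1·7+6·0=7≤38, 3·7+4·0=21≤22, objective 63.
(a,b)=(6,1): 1·6+6·1=12≤38, 3·6+4·1=22≤22, objective 61.
(a,b)=(6,0): 1·6+6·0=6≤38, 3·6+4·0=18≤22, objective 54.
No feasible integer point exceeds 63.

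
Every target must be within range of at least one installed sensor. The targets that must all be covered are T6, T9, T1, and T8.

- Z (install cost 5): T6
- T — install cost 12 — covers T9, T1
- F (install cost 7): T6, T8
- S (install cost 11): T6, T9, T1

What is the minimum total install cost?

This is an integer covering problem.
Choose F and S: together they cover T6, T9, T1, T8 — every target.
Total install cost: 7 + 11 = 18.
No cover costs less than 18.

18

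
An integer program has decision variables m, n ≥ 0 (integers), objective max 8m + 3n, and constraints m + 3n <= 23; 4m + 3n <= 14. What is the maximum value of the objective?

24

The continuous relaxation peaks at (3.5, 0) with value 28.00; rounding to a feasible lattice point costs some objective.
(m,n)=(3,0): 1·3+3·0=3≤23, 4·3+3·0=12≤14, objective 24.
(m,n)=(2,1): 1·2+3·1=5≤23, 4·2+3·1=11≤14, objective 19.
No feasible integer point exceeds 24.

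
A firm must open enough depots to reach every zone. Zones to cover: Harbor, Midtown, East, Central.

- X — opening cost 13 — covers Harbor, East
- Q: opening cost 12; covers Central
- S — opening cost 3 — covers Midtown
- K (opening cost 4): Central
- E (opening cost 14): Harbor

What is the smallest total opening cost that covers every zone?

Choose X, S, and K: together they cover Harbor, Midtown, East, Central — every zone.
Total opening cost: 13 + 3 + 4 = 20.
No cover costs less than 20.

20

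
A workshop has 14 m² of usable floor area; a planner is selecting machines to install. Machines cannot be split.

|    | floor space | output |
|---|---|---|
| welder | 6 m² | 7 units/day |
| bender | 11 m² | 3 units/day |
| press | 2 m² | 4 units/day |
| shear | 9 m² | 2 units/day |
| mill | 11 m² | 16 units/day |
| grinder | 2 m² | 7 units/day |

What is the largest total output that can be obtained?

23

This is an integer program with binary decision variables.
Allowing fractional choices, the relaxed optimum would be about 25.5, but machines are indivisible.
mill + grinder: floor space 11 + 2 = 13 ≤ 14, output 16 + 7 = 23.
press + mill: floor space 2 + 11 = 13 ≤ 14, output 4 + 16 = 20.
Best is mill and grinder with total output 23.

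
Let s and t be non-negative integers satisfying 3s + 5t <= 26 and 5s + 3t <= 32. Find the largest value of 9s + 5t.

55

The continuous relaxation peaks at (6.4, 0) with value 57.60; rounding to a feasible lattice point costs some objective.
(s,t)=(5,2): 3·5+5·2=25≤26, 5·5+3·2=31≤32, objective 55.
(s,t)=(6,0): 3·6+5·0=18≤26, 5·6+3·0=30≤32, objective 54.
Maximum is 55 at (s,t)=(5,2).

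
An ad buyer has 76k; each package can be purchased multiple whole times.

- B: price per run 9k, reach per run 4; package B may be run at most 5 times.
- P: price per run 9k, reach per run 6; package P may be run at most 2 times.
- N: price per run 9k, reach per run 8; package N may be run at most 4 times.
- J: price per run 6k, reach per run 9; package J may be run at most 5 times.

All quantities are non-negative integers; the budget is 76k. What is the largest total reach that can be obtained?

2×P, 3×N, and 5×J: price 75 ≤ 76, reach 2·6 + 3·8 + 5·9 = 81.
1×P, 4×N, and 5×J: price 75 ≤ 76, reach 1·6 + 4·8 + 5·9 = 83.
Best is 83.

83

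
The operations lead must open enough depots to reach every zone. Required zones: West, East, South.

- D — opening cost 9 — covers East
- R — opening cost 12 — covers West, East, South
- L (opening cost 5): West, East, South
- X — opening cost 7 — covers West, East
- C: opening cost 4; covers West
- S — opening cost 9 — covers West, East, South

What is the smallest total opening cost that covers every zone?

This is a weighted set-cover instance.
L alone covers West, East, South — every zone.
Total opening cost: 5.

5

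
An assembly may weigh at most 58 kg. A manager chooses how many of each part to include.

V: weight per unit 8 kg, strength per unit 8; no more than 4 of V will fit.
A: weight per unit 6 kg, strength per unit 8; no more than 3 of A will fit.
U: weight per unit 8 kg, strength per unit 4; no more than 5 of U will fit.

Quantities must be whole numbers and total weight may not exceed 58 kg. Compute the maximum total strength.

60

A has the best ratio (8/6); taking only A gives at most 3×8 = 24 (stopped by the supply cap of 3).
Mixing does better — 4×V, 3×A, and 1×U: weight 58 ≤ 58, strength 4·8 + 3·8 + 1·4 = 60.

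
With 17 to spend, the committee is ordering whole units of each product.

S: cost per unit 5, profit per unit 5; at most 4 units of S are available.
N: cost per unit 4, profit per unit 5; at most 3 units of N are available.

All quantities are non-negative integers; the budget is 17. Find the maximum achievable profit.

This is a bounded integer knapsack.
Take 1×S and 3×N: cost 17 ≤ 17, profit 1·5 + 3·5 = 20.
N has the best ratio (5/4) and is taken to its limit of 3; remaining capacity is filled optimally with the others.

20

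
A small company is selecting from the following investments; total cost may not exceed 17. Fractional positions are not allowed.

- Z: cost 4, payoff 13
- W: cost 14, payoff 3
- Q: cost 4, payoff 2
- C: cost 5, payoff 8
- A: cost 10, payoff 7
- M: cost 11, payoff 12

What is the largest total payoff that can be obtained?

This is an integer program with binary decision variables.
Z + M: cost 4 + 11 = 15 ≤ 17, payoff 13 + 12 = 25.
Z + Q + C: cost 4 + 4 + 5 = 13 ≤ 17, payoff 13 + 2 + 8 = 23.
Z + C: cost 4 + 5 = 9 ≤ 17, payoff 13 + 8 = 21.
Best is Z and M with total payoff 25.

25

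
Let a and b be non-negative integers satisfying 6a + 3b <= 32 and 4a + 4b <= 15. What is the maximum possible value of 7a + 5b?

21

Relaxing integrality, the LP optimum is 26.25 at (a,b) = (3.75, 0), which is not an integer point.
(a,b)=(3,0): 6·3+3·0=18≤32, 4·3+4·0=12≤15, objective 21.
(a,b)=(2,1): 6·2+3·1=15≤32, 4·2+4·1=12≤15, objective 19.
(a,b)=(2,0): 6·2+3·0=12≤32, 4·2+4·0=8≤15, objective 14.
No feasible integer point exceeds 21.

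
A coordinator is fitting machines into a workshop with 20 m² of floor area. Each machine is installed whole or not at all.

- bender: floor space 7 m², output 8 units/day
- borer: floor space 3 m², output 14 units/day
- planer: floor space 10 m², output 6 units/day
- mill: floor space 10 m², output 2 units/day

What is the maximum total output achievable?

28

bender + borer: floor space 7 + 3 = 10 ≤ 20, output 8 + 14 = 22.
bender + borer + planer: floor space 7 + 3 + 10 = 20 ≤ 20, output 8 + 14 + 6 = 28.
bender + borer + mill: floor space 7 + 3 + 10 = 20 ≤ 20, output 8 + 14 + 2 = 24.
Best is bender, borer, and planer with total output 28.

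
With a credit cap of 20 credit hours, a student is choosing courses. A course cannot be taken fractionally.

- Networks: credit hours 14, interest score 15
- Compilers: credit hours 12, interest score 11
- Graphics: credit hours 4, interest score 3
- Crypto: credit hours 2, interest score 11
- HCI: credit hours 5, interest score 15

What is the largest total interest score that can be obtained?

37

Treat it as a binary knapsack problem.
Take Compilers, Crypto, and HCI: credit hours 12 + 2 + 5 = 19 ≤ 20, interest score 11 + 11 + 15 = 37.
No other feasible combination does better.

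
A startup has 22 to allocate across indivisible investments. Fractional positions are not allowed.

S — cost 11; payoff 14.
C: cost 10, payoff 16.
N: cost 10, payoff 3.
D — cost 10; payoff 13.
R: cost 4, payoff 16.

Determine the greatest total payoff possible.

Allowing fractional choices, the relaxed optimum would be about 42.4, but investments are indivisible.
S + R: cost 11 + 4 = 15 ≤ 22, payoff 14 + 16 = 30.
C + R: cost 10 + 4 = 14 ≤ 22, payoff 16 + 16 = 32.
Best is C and R with total payoff 32.

32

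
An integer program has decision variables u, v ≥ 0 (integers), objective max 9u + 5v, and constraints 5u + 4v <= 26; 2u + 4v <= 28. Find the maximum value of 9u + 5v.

45

The continuous relaxation peaks at (5.2, 0) with value 46.80; rounding to a feasible lattice point costs some objective.
(u,v)=(5,0): 5·5+4·0=25≤26, 2·5+4·0=10≤28, objective 45.
(u,v)=(4,1): 5·4+4·1=24≤26, 2·4+4·1=12≤28, objective 41.
(u,v)=(4,0): 5·4+4·0=20≤26, 2·4+4·0=8≤28, objective 36.
No feasible integer point exceeds 45.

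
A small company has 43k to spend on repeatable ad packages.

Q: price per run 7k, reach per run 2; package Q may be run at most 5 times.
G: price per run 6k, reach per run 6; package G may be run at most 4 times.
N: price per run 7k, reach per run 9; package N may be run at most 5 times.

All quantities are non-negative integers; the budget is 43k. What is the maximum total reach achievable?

51

N has the best ratio (9/7); taking only N gives at most 5×9 = 45 (stopped by the supply cap of 5).
Mixing does better — 1×G and 5×N: price 41 ≤ 43, reach 1·6 + 5·9 = 51.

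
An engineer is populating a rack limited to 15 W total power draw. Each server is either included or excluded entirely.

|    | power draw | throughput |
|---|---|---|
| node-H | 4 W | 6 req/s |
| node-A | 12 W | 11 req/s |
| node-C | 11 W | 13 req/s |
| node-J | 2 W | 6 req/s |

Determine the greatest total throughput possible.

19

Allowing fractional choices, the relaxed optimum would be about 22.6, but servers are indivisible.
node-H + node-C: power draw 4 + 11 = 15 ≤ 15, throughput 6 + 13 = 19.
node-C + node-J: power draw 11 + 2 = 13 ≤ 15, throughput 13 + 6 = 19.
The maximum throughput is 19; one optimal choice is node-C and node-J.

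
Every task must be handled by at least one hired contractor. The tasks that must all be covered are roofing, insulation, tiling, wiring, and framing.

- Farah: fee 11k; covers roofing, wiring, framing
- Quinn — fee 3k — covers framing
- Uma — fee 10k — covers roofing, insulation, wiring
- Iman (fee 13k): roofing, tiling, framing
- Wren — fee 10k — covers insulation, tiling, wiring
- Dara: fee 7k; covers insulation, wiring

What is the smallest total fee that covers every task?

20

Choose Iman and Dara: together they cover roofing, insulation, tiling, wiring, framing — every task.
Total fee: 13 + 7 = 20.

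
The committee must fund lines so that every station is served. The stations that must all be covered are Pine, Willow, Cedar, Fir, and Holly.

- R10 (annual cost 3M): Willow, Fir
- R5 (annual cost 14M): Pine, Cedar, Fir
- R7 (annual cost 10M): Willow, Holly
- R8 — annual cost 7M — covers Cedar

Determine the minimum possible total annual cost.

24

The greedy cost-per-new-station heuristic would pick R10, R5, and R7 for 27, but a cheaper cover exists.
Choose R5 and R7: together they cover Pine, Willow, Cedar, Fir, Holly — every station.
Total annual cost: 14 + 10 = 24.
No cover costs less than 24.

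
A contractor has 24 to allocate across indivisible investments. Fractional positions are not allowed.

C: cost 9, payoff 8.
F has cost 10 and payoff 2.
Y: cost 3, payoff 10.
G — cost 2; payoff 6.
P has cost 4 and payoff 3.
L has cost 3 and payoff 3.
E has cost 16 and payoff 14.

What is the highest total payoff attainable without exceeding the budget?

Allowing fractional choices, the relaxed optimum would be about 33.1, but investments are indivisible.
Y + G + L + E: cost 3 + 2 + 3 + 16 = 24 ≤ 24, payoff 10 + 6 + 3 + 14 = 33.
Y + G + E: cost 3 + 2 + 16 = 21 ≤ 24, payoff 10 + 6 + 14 = 30.
C + Y + G + P + L: cost 9 + 3 + 2 + 4 + 3 = 21 ≤ 24, payoff 8 + 10 + 6 + 3 + 3 = 30.
Best is Y, G, L, and E with total payoff 33.

33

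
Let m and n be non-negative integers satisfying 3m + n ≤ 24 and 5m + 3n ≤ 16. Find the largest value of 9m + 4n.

27

The continuous relaxation peaks at (3.2, 0) with value 28.80; rounding to a feasible lattice point costs some objective.
(m,n)=(3,0): 3·3+1·0=9≤24, 5·3+3·0=15≤16, objective 27.
(m,n)=(2,1): 3·2+1·1=7≤24, 5·2+3·1=13≤16, objective 22.
No feasible integer point exceeds 27.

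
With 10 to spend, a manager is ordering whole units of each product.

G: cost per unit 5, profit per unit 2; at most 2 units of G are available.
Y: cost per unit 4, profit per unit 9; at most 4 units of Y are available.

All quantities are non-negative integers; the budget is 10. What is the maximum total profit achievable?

18

This is a bounded integer knapsack.
Y has the best ratio (9/4); taking only Y gives at most 2×9 = 18 (stopped by the cost limit).
Optimal: 2×Y: cost 8 ≤ 10, profit 2·9 = 18.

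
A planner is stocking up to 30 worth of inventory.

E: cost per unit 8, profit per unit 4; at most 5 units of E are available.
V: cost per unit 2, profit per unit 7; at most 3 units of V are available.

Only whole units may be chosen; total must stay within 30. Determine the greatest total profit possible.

33

2×E and 3×V: cost 22 ≤ 30, profit 2·4 + 3·7 = 29.
3×E and 3×V: cost 30 ≤ 30, profit 3·4 + 3·7 = 33.
Best is 33.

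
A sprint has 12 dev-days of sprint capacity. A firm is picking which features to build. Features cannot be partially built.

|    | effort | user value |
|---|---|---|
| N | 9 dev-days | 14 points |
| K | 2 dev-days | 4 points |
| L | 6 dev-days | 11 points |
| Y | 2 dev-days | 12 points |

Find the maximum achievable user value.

27

Allowing fractional choices, the relaxed optimum would be about 30.1, but features are indivisible.
K + L + Y: effort 2 + 6 + 2 = 10 ≤ 12, user value 4 + 11 + 12 = 27.
N + Y: effort 9 + 2 = 11 ≤ 12, user value 14 + 12 = 26.
L + Y: effort 6 + 2 = 8 ≤ 12, user value 11 + 12 = 23.
Best is K, L, and Y with total user value 27.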